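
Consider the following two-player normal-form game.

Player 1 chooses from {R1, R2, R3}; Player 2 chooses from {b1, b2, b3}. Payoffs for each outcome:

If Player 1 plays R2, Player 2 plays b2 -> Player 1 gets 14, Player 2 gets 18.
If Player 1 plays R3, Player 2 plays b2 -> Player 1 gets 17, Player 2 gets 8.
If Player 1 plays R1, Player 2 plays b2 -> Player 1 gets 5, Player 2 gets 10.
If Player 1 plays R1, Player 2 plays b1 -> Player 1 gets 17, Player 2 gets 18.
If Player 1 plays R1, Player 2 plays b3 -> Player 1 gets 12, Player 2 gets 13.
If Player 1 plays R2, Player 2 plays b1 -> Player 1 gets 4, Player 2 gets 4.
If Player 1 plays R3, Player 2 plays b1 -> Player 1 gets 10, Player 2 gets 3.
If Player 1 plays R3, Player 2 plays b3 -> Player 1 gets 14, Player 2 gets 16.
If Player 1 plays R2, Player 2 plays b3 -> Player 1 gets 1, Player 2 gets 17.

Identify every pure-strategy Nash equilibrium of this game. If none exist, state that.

Pure-strategy Nash equilibria: (R1, b1); (R3, b3)

Player 1 against b1: payoffs 17, 4, 10 → best response R1.
Player 1 against b2: payoffs 5, 14, 17 → best response R3.
Player 1 against b3: payoffs 12, 1, 14 → best response R3.
Player 2 against R1: payoffs 18, 10, 13 → best response b1.
Player 2 against R2: payoffs 4, 18, 17 → best response b2.
Player 2 against R3: payoffs 3, 8, 16 → best response b3.
Mutual best responses: (R1, b1); (R3, b3).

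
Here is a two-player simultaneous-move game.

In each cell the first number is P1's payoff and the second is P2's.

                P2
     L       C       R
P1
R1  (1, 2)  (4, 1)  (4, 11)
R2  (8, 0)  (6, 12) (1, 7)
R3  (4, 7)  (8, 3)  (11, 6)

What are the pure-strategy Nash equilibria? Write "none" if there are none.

(R1, L): P1 can switch to R2 (1 → 8). Not NE.
(R1, C): P1 can switch to R2 (4 → 6). Not NE.
(R1, R): P1 can switch to R3 (4 → 11). Not NE.
(R2, L): P2 can switch to C (0 → 12). Not NE.
(R2, C): P1 can switch to R3 (6 → 8). Not NE.
(R2, R): P1 can switch to R1 (1 → 4). Not NE.
(The remaining 3 profiles each have a profitable deviation by the same check.)

No pure-strategy Nash equilibrium.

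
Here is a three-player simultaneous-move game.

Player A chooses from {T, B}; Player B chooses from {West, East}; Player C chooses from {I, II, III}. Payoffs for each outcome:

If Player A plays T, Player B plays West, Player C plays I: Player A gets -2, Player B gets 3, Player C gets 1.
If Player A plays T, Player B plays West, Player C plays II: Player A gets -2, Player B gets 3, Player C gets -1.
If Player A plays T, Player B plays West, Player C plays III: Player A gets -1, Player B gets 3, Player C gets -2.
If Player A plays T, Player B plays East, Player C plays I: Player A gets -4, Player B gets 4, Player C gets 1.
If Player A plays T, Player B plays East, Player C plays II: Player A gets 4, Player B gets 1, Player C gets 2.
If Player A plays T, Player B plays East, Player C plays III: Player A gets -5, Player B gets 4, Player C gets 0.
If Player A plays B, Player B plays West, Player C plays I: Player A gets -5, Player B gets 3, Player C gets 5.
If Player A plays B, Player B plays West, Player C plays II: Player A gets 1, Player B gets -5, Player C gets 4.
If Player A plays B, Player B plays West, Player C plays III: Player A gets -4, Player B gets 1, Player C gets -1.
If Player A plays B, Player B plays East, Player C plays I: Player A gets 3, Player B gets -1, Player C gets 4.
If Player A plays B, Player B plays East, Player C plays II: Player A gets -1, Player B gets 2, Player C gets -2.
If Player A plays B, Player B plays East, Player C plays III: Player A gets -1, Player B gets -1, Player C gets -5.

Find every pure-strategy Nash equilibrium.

This game has no pure Nash equilibrium.

For each strategy profile, look for a profitable unilateral deviation.
(T, West, I): Player B can switch to East (3 → 4). Not NE.
(T, West, II): Player A can switch to B (-2 → 1). Not NE.
(T, West, III): Player B can switch to East (3 → 4). Not NE.
(T, East, I): Player A can switch to B (-4 → 3). Not NE.
(T, East, II): Player B can switch to West (1 → 3). Not NE.
(T, East, III): Player A can switch to B (-5 → -1). Not NE.
(The remaining 6 profiles each have a profitable deviation by the same check.)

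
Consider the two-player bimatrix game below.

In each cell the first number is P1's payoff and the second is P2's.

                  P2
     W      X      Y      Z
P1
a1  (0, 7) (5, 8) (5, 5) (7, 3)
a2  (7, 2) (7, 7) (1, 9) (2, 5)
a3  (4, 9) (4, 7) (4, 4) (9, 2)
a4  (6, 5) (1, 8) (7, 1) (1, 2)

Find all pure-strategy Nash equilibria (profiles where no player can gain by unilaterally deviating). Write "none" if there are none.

(a1, W): P1 can switch to a2 (0 → 7). Not NE.
(a1, X): P1 can switch to a2 (5 → 7). Not NE.
(a1, Y): P1 can switch to a4 (5 → 7). Not NE.
(a1, Z): P1 can switch to a3 (7 → 9). Not NE.
(a2, W): P2 can switch to X (2 → 7). Not NE.
(a2, X): P2 can switch to Y (7 → 9). Not NE.
(a2, Y): P1 can switch to a1 (1 → 5). Not NE.
(a2, Z): P1 can switch to a1 (2 → 7). Not NE.
(a3, W): P1 can switch to a2 (4 → 7). Not NE.
(a3, X): P1 can switch to a1 (4 → 5). Not NE.
(The remaining 6 profiles each have a profitable deviation by the same check.)

No pure-strategy Nash equilibrium.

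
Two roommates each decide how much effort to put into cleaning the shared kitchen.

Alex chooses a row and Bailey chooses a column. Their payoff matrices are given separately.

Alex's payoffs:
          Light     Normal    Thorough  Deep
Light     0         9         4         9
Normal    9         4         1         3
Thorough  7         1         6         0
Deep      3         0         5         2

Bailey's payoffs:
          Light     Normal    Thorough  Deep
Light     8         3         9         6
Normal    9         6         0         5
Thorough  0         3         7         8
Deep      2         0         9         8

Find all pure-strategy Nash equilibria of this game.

Alex against Light: payoffs 0, 9, 7, 3 → best response Normal.
Alex against Normal: payoffs 9, 4, 1, 0 → best response Light.
Alex against Thorough: payoffs 4, 1, 6, 5 → best response Thorough.
Alex against Deep: payoffs 9, 3, 0, 2 → best response Light.
Bailey against Light: payoffs 8, 3, 9, 6 → best response Thorough.
Bailey against Normal: payoffs 9, 6, 0, 5 → best response Light.
Bailey against Thorough: payoffs 0, 3, 7, 8 → best response Deep.
Bailey against Deep: payoffs 2, 0, 9, 8 → best response Thorough.
Mutual best responses: (Normal, Light).

(Normal, Light)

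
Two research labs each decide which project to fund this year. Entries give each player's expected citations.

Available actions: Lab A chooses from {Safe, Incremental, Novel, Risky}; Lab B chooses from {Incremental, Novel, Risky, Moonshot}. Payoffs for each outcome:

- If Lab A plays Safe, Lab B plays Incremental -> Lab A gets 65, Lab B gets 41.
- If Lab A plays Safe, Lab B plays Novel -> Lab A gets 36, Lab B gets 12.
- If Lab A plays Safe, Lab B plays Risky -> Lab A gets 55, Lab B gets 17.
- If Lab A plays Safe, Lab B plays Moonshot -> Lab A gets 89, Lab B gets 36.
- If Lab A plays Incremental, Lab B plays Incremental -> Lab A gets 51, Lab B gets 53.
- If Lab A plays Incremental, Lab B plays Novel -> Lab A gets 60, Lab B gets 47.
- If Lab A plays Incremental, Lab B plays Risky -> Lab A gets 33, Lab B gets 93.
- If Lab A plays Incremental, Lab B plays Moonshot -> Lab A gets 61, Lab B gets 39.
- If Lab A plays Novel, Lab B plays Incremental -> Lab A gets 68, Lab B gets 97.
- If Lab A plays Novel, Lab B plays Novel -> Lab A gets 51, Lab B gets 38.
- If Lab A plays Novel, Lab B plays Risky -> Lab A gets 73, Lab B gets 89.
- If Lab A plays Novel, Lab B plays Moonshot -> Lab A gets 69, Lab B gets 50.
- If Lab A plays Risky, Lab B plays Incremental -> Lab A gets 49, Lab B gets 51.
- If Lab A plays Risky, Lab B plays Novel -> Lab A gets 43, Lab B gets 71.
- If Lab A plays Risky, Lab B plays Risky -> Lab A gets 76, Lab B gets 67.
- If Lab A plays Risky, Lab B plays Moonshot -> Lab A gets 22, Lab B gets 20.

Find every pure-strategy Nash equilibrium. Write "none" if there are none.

Pure NE: (Novel, Incremental)

Lab A against Incremental: payoffs 65, 51, 68, 49 → best response Novel.
Lab A against Novel: payoffs 36, 60, 51, 43 → best response Incremental.
Lab A against Risky: payoffs 55, 33, 73, 76 → best response Risky.
Lab A against Moonshot: payoffs 89, 61, 69, 22 → best response Safe.
Lab B against Safe: payoffs 41, 12, 17, 36 → best response Incremental.
Lab B against Incremental: payoffs 53, 47, 93, 39 → best response Risky.
Lab B against Novel: payoffs 97, 38, 89, 50 → best response Incremental.
Lab B against Risky: payoffs 51, 71, 67, 20 → best response Novel.
Mutual best responses: (Novel, Incremental).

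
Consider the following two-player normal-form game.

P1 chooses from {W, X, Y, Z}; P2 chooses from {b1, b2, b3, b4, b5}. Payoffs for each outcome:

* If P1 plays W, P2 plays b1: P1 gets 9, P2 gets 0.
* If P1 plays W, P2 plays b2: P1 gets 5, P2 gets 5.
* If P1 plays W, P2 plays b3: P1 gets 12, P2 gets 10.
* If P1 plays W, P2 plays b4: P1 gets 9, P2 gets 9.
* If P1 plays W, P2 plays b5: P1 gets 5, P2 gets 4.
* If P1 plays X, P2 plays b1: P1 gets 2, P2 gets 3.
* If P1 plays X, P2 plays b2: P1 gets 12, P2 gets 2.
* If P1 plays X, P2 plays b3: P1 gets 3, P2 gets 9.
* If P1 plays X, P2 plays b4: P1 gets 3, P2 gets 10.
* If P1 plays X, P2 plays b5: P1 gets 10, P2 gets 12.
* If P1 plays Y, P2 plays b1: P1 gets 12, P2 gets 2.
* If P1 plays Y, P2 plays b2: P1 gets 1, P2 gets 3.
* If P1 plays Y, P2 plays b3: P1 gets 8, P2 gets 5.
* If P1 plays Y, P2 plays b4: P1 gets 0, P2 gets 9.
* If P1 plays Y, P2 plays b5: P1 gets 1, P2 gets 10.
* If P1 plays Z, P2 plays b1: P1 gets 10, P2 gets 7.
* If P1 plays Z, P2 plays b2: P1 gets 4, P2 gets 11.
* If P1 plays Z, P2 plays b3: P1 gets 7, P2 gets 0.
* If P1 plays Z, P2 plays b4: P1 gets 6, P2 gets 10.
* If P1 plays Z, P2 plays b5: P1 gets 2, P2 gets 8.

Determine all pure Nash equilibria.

The pure Nash equilibria are (W, b3) and (X, b5).

(W, b1): P1 can switch to Y (9 → 12). Not NE.
(W, b2): P1 can switch to X (5 → 12). Not NE.
(W, b3): P1 gets 12, best alternative 8; P2 gets 10, best alternative 9. No profitable deviation — NE.
(W, b4): P2 can switch to b3 (9 → 10). Not NE.
(W, b5): P1 can switch to X (5 → 10). Not NE.
(X, b1): P1 can switch to W (2 → 9). Not NE.
(X, b2): P2 can switch to b1 (2 → 3). Not NE.
(X, b3): P1 can switch to W (3 → 12). Not NE.
(X, b4): P1 can switch to W (3 → 9). Not NE.
(X, b5): P1 gets 10, best alternative 5; P2 gets 12, best alternative 10. No profitable deviation — NE.
(Y, b1): P2 can switch to b2 (2 → 3). Not NE.
(Y, b2): P1 can switch to W (1 → 5). Not NE.
(The remaining 8 profiles each have a profitable deviation by the same check.)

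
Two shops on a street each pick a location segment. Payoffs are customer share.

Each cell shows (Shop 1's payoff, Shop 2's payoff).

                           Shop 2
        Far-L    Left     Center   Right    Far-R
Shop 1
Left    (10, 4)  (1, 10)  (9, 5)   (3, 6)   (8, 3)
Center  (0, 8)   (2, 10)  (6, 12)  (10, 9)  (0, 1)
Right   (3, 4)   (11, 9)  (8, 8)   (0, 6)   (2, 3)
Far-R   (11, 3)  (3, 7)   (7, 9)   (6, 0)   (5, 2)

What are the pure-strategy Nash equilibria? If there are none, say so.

Pure NE: (Right, Left)

Mark each player's best response to every combination of opponents' strategies; a profile where every player is best-responding is a pure Nash equilibrium.
Shop 1 against Far-L: payoffs 10, 0, 3, 11 → best response Far-R.
Shop 1 against Left: payoffs 1, 2, 11, 3 → best response Right.
Shop 1 against Center: payoffs 9, 6, 8, 7 → best response Left.
Shop 1 against Right: payoffs 3, 10, 0, 6 → best response Center.
Shop 1 against Far-R: payoffs 8, 0, 2, 5 → best response Left.
Shop 2 against Left: payoffs 4, 10, 5, 6, 3 → best response Left.
Shop 2 against Center: payoffs 8, 10, 12, 9, 1 → best response Center.
Shop 2 against Right: payoffs 4, 9, 8, 6, 3 → best response Left.
Shop 2 against Far-R: payoffs 3, 7, 9, 0, 2 → best response Center.
Mutual best responses: (Right, Left).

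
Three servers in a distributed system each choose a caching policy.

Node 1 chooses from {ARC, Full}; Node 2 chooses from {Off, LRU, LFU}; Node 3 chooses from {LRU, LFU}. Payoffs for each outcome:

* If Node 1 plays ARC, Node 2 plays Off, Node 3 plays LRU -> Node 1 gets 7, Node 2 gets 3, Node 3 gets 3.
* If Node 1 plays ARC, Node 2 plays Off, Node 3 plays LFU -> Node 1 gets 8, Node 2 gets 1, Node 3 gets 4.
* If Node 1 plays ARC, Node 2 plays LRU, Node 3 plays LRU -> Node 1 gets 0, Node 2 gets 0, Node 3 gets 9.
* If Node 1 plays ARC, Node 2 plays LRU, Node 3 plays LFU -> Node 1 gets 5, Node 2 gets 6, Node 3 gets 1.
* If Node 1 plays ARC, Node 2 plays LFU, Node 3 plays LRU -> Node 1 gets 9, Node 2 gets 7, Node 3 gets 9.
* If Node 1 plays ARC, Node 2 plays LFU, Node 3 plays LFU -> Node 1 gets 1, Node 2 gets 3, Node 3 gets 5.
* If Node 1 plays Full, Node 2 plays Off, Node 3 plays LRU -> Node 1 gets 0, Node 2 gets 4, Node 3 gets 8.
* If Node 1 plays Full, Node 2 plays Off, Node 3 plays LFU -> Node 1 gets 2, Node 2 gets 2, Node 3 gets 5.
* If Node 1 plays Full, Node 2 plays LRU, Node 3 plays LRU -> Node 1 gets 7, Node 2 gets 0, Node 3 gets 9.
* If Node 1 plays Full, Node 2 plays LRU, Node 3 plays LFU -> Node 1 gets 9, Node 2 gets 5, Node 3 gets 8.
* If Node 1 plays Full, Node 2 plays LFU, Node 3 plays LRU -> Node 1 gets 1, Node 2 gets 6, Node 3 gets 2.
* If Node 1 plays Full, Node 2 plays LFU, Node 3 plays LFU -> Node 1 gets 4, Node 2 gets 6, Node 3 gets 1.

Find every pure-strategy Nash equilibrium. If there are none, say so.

Pure NE: (ARC, LFU, LRU)

Node 1 against (Off, LRU): payoffs 7, 0 → best response ARC.
Node 1 against (Off, LFU): payoffs 8, 2 → best response ARC.
Node 1 against (LRU, LRU): payoffs 0, 7 → best response Full.
Node 1 against (LRU, LFU): payoffs 5, 9 → best response Full.
Node 1 against (LFU, LRU): payoffs 9, 1 → best response ARC.
Node 1 against (LFU, LFU): payoffs 1, 4 → best response Full.
Node 2 against (ARC, LRU): payoffs 3, 0, 7 → best response LFU.
Node 2 against (ARC, LFU): payoffs 1, 6, 3 → best response LRU.
Node 2 against (Full, LRU): payoffs 4, 0, 6 → best response LFU.
Node 2 against (Full, LFU): payoffs 2, 5, 6 → best response LFU.
Node 3 against (ARC, Off): payoffs 3, 4 → best response LFU.
Node 3 against (ARC, LRU): payoffs 9, 1 → best response LRU.
Node 3 against (ARC, LFU): payoffs 9, 5 → best response LRU.
Node 3 against (Full, Off): payoffs 8, 5 → best response LRU.
Node 3 against (Full, LRU): payoffs 9, 8 → best response LRU.
Node 3 against (Full, LFU): payoffs 2, 1 → best response LRU.
Mutual best responses: (ARC, LFU, LRU).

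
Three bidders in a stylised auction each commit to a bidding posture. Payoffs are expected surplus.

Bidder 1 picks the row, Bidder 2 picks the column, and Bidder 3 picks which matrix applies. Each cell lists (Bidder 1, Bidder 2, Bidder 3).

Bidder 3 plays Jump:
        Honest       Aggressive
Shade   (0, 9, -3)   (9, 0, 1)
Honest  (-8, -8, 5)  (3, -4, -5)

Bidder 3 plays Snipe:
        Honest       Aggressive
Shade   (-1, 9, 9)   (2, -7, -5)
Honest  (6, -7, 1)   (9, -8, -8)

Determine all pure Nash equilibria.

Bidder 1 against (Honest, Jump): payoffs 0, -8 → best response Shade.
Bidder 1 against (Honest, Snipe): payoffs -1, 6 → best response Honest.
Bidder 1 against (Aggressive, Jump): payoffs 9, 3 → best response Shade.
Bidder 1 against (Aggressive, Snipe): payoffs 2, 9 → best response Honest.
Bidder 2 against (Shade, Jump): payoffs 9, 0 → best response Honest.
Bidder 2 against (Shade, Snipe): payoffs 9, -7 → best response Honest.
Bidder 2 against (Honest, Jump): payoffs -8, -4 → best response Aggressive.
Bidder 2 against (Honest, Snipe): payoffs -7, -8 → best response Honest.
Bidder 3 against (Shade, Honest): payoffs -3, 9 → best response Snipe.
Bidder 3 against (Shade, Aggressive): payoffs 1, -5 → best response Jump.
Bidder 3 against (Honest, Honest): payoffs 5, 1 → best response Jump.
Bidder 3 against (Honest, Aggressive): payoffs -5, -8 → best response Jump.
No profile is a mutual best response for all players.

none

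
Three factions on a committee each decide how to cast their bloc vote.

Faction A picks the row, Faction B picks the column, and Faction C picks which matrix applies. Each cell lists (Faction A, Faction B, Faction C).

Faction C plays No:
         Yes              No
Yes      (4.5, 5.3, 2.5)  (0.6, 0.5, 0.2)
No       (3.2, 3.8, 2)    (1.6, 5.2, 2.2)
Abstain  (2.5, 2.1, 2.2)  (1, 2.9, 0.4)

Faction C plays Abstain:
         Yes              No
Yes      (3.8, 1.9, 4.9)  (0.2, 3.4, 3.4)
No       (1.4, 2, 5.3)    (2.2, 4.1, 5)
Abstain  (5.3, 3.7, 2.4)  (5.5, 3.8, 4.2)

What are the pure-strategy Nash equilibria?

Faction A against (Yes, No): payoffs 4.5, 3.2, 2.5 → best response Yes.
Faction A against (Yes, Abstain): payoffs 3.8, 1.4, 5.3 → best response Abstain.
Faction A against (No, No): payoffs 0.6, 1.6, 1 → best response No.
Faction A against (No, Abstain): payoffs 0.2, 2.2, 5.5 → best response Abstain.
Faction B against (Yes, No): payoffs 5.3, 0.5 → best response Yes.
Faction B against (Yes, Abstain): payoffs 1.9, 3.4 → best response No.
Faction B against (No, No): payoffs 3.8, 5.2 → best response No.
Faction B against (No, Abstain): payoffs 2, 4.1 → best response No.
Faction B against (Abstain, No): payoffs 2.1, 2.9 → best response No.
Faction B against (Abstain, Abstain): payoffs 3.7, 3.8 → best response No.
Faction C against (Yes, Yes): payoffs 2.5, 4.9 → best response Abstain.
Faction C against (Yes, No): payoffs 0.2, 3.4 → best response Abstain.
Faction C against (No, Yes): payoffs 2, 5.3 → best response Abstain.
Faction C against (No, No): payoffs 2.2, 5 → best response Abstain.
Faction C against (Abstain, Yes): payoffs 2.2, 2.4 → best response Abstain.
Faction C against (Abstain, No): payoffs 0.4, 4.2 → best response Abstain.
Mutual best responses: (Abstain, No, Abstain).

(Abstain, No, Abstain)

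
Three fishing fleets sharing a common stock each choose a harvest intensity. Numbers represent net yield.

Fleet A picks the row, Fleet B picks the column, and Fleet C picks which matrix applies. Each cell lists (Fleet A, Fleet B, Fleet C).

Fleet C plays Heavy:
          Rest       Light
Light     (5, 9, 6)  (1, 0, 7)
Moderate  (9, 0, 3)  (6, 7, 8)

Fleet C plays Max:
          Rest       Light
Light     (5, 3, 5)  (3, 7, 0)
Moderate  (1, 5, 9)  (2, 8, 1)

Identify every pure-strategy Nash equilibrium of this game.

The unique pure-strategy Nash equilibrium is (Moderate, Light, Heavy).

For each strategy profile, look for a profitable unilateral deviation.
(Light, Rest, Heavy): Fleet A can switch to Moderate (5 → 9). Not NE.
(Light, Rest, Max): Fleet B can switch to Light (3 → 7). Not NE.
(Light, Light, Heavy): Fleet A can switch to Moderate (1 → 6). Not NE.
(Light, Light, Max): Fleet C can switch to Heavy (0 → 7). Not NE.
(Moderate, Rest, Heavy): Fleet B can switch to Light (0 → 7). Not NE.
(Moderate, Rest, Max): Fleet A can switch to Light (1 → 5). Not NE.
(Moderate, Light, Heavy): Fleet A gets 6, best alternative 1; Fleet B gets 7, best alternative 0; Fleet C gets 8, best alternative 1. No profitable deviation — NE.
(The remaining 1 profile has a profitable deviation by the same check.)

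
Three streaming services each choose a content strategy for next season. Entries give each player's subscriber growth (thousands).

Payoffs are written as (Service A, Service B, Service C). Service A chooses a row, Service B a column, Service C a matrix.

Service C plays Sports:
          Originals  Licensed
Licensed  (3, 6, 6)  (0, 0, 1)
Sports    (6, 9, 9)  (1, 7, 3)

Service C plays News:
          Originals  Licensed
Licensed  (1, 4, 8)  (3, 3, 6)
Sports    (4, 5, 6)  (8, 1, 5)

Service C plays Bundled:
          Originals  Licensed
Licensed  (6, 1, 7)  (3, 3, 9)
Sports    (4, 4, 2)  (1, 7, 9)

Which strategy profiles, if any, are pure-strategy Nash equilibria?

Pure-strategy Nash equilibria: (Licensed, Licensed, Bundled), (Sports, Originals, Sports)

For each player, find the best response to each opponent profile; mutual best responses are the pure NE.
Service A against (Originals, Sports): payoffs 3, 6 → best response Sports.
Service A against (Originals, News): payoffs 1, 4 → best response Sports.
Service A against (Originals, Bundled): payoffs 6, 4 → best response Licensed.
Service A against (Licensed, Sports): payoffs 0, 1 → best response Sports.
Service A against (Licensed, News): payoffs 3, 8 → best response Sports.
Service A against (Licensed, Bundled): payoffs 3, 1 → best response Licensed.
Service B against (Licensed, Sports): payoffs 6, 0 → best response Originals.
Service B against (Licensed, News): payoffs 4, 3 → best response Originals.
Service B against (Licensed, Bundled): payoffs 1, 3 → best response Licensed.
Service B against (Sports, Sports): payoffs 9, 7 → best response Originals.
Service B against (Sports, News): payoffs 5, 1 → best response Originals.
Service B against (Sports, Bundled): payoffs 4, 7 → best response Licensed.
Service C against (Licensed, Originals): payoffs 6, 8, 7 → best response News.
Service C against (Licensed, Licensed): payoffs 1, 6, 9 → best response Bundled.
Service C against (Sports, Originals): payoffs 9, 6, 2 → best response Sports.
Service C against (Sports, Licensed): payoffs 3, 5, 9 → best response Bundled.
Mutual best responses: (Licensed, Licensed, Bundled); (Sports, Originals, Sports).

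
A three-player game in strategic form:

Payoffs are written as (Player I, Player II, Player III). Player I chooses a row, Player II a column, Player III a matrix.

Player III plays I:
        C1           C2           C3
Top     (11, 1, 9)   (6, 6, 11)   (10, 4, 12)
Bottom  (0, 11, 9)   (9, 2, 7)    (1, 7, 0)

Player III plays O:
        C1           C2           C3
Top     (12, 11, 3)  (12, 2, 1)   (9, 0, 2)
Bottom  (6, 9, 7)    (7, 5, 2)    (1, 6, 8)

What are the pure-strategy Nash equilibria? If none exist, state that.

For each strategy profile, look for a profitable unilateral deviation.
(Top, C1, I): Player II can switch to C2 (1 → 6). Not NE.
(Top, C1, O): Player III can switch to I (3 → 9). Not NE.
(Top, C2, I): Player I can switch to Bottom (6 → 9). Not NE.
(Top, C2, O): Player II can switch to C1 (2 → 11). Not NE.
(Top, C3, I): Player II can switch to C2 (4 → 6). Not NE.
(Top, C3, O): Player II can switch to C1 (0 → 11). Not NE.
(Bottom, C1, I): Player I can switch to Top (0 → 11). Not NE.
(Bottom, C1, O): Player I can switch to Top (6 → 12). Not NE.
(The remaining 4 profiles each have a profitable deviation by the same check.)

This game has no pure Nash equilibrium.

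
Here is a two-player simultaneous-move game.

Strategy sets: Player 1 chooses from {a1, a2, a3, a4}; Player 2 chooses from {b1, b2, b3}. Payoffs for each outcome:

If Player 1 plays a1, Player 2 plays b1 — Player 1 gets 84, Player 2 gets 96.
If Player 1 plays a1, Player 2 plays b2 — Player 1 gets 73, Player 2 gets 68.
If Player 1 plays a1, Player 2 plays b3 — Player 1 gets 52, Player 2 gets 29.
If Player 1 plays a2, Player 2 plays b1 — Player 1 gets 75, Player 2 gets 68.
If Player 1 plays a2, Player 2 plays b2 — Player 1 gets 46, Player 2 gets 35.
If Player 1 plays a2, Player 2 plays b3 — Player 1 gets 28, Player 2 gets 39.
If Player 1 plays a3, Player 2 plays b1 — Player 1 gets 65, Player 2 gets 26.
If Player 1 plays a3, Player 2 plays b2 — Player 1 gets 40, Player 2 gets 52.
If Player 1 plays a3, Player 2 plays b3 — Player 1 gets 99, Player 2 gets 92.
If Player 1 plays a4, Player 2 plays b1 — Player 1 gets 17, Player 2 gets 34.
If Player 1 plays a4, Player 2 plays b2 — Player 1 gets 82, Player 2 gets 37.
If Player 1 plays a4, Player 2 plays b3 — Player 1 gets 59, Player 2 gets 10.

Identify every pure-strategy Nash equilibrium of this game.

For each strategy profile, look for a profitable unilateral deviation.
(a1, b1): Player 1 gets 84, best alternative 75; Player 2 gets 96, best alternative 68. No profitable deviation — NE.
(a1, b2): Player 1 can switch to a4 (73 → 82). Not NE.
(a1, b3): Player 1 can switch to a3 (52 → 99). Not NE.
(a2, b1): Player 1 can switch to a1 (75 → 84). Not NE.
(a2, b2): Player 1 can switch to a1 (46 → 73). Not NE.
(a2, b3): Player 1 can switch to a1 (28 → 52). Not NE.
(a3, b1): Player 1 can switch to a1 (65 → 84). Not NE.
(a3, b2): Player 1 can switch to a1 (40 → 73). Not NE.
(a3, b3): Player 1 gets 99, best alternative 59; Player 2 gets 92, best alternative 52. No profitable deviation — NE.
(a4, b1): Player 1 can switch to a1 (17 → 84). Not NE.
(a4, b2): Player 1 gets 82, best alternative 73; Player 2 gets 37, best alternative 34. No profitable deviation — NE.
(The remaining 1 profile has a profitable deviation by the same check.)

(a1, b1), (a3, b3), (a4, b2)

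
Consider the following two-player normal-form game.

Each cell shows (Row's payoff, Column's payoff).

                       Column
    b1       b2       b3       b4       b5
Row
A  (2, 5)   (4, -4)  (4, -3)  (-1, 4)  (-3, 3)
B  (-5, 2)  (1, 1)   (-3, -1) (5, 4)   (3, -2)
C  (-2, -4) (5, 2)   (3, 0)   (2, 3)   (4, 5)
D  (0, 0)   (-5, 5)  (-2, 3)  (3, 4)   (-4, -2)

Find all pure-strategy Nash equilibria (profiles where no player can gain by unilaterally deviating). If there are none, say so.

Row against b1: payoffs 2, -5, -2, 0 → best response A.
Row against b2: payoffs 4, 1, 5, -5 → best response C.
Row against b3: payoffs 4, -3, 3, -2 → best response A.
Row against b4: payoffs -1, 5, 2, 3 → best response B.
Row against b5: payoffs -3, 3, 4, -4 → best response C.
Column against A: payoffs 5, -4, -3, 4, 3 → best response b1.
Column against B: payoffs 2, 1, -1, 4, -2 → best response b4.
Column against C: payoffs -4, 2, 0, 3, 5 → best response b5.
Column against D: payoffs 0, 5, 3, 4, -2 → best response b2.
Mutual best responses: (A, b1); (B, b4); (C, b5).

The pure Nash equilibria are (A, b1); (B, b4); (C, b5).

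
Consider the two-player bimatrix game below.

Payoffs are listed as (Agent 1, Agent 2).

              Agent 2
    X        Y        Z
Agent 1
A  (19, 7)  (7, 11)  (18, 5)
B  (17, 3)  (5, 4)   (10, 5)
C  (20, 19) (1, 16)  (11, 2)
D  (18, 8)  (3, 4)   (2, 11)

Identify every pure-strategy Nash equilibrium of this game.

The pure Nash equilibria are (A, Y) and (C, X).

(A, X): Agent 1 can switch to C (19 → 20). Not NE.
(A, Y): Agent 1 gets 7, best alternative 5; Agent 2 gets 11, best alternative 7. No profitable deviation — NE.
(A, Z): Agent 2 can switch to X (5 → 7). Not NE.
(B, X): Agent 1 can switch to A (17 → 19). Not NE.
(B, Y): Agent 1 can switch to A (5 → 7). Not NE.
(B, Z): Agent 1 can switch to A (10 → 18). Not NE.
(C, X): Agent 1 gets 20, best alternative 19; Agent 2 gets 19, best alternative 16. No profitable deviation — NE.
(C, Y): Agent 1 can switch to A (1 → 7). Not NE.
(C, Z): Agent 1 can switch to A (11 → 18). Not NE.
(D, X): Agent 1 can switch to A (18 → 19). Not NE.
(D, Y): Agent 1 can switch to A (3 → 7). Not NE.
(D, Z): Agent 1 can switch to A (2 → 18). Not NE.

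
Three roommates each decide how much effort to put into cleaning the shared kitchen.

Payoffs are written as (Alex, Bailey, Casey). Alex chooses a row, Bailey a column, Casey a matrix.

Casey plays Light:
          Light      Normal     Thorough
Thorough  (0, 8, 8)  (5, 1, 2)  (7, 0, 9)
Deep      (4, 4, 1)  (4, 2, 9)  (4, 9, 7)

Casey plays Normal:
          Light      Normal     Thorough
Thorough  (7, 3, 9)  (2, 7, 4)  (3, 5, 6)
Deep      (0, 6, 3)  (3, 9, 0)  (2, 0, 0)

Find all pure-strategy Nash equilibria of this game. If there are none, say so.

No pure-strategy Nash equilibrium.

(Thorough, Light, Light): Alex can switch to Deep (0 → 4). Not NE.
(Thorough, Light, Normal): Bailey can switch to Normal (3 → 7). Not NE.
(Thorough, Normal, Light): Bailey can switch to Light (1 → 8). Not NE.
(Thorough, Normal, Normal): Alex can switch to Deep (2 → 3). Not NE.
(Thorough, Thorough, Light): Bailey can switch to Light (0 → 8). Not NE.
(Thorough, Thorough, Normal): Bailey can switch to Normal (5 → 7). Not NE.
(The remaining 6 profiles each have a profitable deviation by the same check.)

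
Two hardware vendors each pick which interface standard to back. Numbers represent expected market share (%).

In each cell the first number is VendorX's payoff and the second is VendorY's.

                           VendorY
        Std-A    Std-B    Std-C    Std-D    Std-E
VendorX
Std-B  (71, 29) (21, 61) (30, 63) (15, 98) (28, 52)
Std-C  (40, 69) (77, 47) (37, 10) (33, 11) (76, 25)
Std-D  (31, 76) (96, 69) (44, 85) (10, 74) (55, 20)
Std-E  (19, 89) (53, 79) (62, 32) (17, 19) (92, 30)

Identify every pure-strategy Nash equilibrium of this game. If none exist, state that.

There is no pure-strategy Nash equilibrium.

VendorX against Std-A: payoffs 71, 40, 31, 19 → best response Std-B.
VendorX against Std-B: payoffs 21, 77, 96, 53 → best response Std-D.
VendorX against Std-C: payoffs 30, 37, 44, 62 → best response Std-E.
VendorX against Std-D: payoffs 15, 33, 10, 17 → best response Std-C.
VendorX against Std-E: payoffs 28, 76, 55, 92 → best response Std-E.
VendorY against Std-B: payoffs 29, 61, 63, 98, 52 → best response Std-D.
VendorY against Std-C: payoffs 69, 47, 10, 11, 25 → best response Std-A.
VendorY against Std-D: payoffs 76, 69, 85, 74, 20 → best response Std-C.
VendorY against Std-E: payoffs 89, 79, 32, 19, 30 → best response Std-A.
No profile is a mutual best response for all players.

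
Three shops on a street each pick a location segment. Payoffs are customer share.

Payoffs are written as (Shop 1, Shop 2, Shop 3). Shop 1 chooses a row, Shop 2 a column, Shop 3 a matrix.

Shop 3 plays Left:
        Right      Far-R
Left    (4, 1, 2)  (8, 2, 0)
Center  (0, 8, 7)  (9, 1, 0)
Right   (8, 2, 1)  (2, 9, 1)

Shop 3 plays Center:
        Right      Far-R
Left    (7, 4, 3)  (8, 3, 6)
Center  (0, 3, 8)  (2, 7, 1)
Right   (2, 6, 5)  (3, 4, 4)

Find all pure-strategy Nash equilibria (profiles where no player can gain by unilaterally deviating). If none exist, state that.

(Left, Right, Center)

Shop 1 against (Right, Left): payoffs 4, 0, 8 → best response Right.
Shop 1 against (Right, Center): payoffs 7, 0, 2 → best response Left.
Shop 1 against (Far-R, Left): payoffs 8, 9, 2 → best response Center.
Shop 1 against (Far-R, Center): payoffs 8, 2, 3 → best response Left.
Shop 2 against (Left, Left): payoffs 1, 2 → best response Far-R.
Shop 2 against (Left, Center): payoffs 4, 3 → best response Right.
Shop 2 against (Center, Left): payoffs 8, 1 → best response Right.
Shop 2 against (Center, Center): payoffs 3, 7 → best response Far-R.
Shop 2 against (Right, Left): payoffs 2, 9 → best response Far-R.
Shop 2 against (Right, Center): payoffs 6, 4 → best response Right.
Shop 3 against (Left, Right): payoffs 2, 3 → best response Center.
Shop 3 against (Left, Far-R): payoffs 0, 6 → best response Center.
Shop 3 against (Center, Right): payoffs 7, 8 → best response Center.
Shop 3 against (Center, Far-R): payoffs 0, 1 → best response Center.
Shop 3 against (Right, Right): payoffs 1, 5 → best response Center.
Shop 3 against (Right, Far-R): payoffs 1, 4 → best response Center.
Mutual best responses: (Left, Right, Center).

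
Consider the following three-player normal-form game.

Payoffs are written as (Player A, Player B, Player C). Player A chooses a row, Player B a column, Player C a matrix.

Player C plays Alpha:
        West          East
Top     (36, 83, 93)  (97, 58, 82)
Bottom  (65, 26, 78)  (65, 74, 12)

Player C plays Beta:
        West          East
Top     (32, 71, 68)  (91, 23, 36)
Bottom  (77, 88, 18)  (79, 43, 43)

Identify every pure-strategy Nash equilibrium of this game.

No pure-strategy Nash equilibrium.

For each player, find the best response to each opponent profile; mutual best responses are the pure NE.
Player A against (West, Alpha): payoffs 36, 65 → best response Bottom.
Player A against (West, Beta): payoffs 32, 77 → best response Bottom.
Player A against (East, Alpha): payoffs 97, 65 → best response Top.
Player A against (East, Beta): payoffs 91, 79 → best response Top.
Player B against (Top, Alpha): payoffs 83, 58 → best response West.
Player B against (Top, Beta): payoffs 71, 23 → best response West.
Player B against (Bottom, Alpha): payoffs 26, 74 → best response East.
Player B against (Bottom, Beta): payoffs 88, 43 → best response West.
Player C against (Top, West): payoffs 93, 68 → best response Alpha.
Player C against (Top, East): payoffs 82, 36 → best response Alpha.
Player C against (Bottom, West): payoffs 78, 18 → best response Alpha.
Player C against (Bottom, East): payoffs 12, 43 → best response Beta.
No profile is a mutual best response for all players.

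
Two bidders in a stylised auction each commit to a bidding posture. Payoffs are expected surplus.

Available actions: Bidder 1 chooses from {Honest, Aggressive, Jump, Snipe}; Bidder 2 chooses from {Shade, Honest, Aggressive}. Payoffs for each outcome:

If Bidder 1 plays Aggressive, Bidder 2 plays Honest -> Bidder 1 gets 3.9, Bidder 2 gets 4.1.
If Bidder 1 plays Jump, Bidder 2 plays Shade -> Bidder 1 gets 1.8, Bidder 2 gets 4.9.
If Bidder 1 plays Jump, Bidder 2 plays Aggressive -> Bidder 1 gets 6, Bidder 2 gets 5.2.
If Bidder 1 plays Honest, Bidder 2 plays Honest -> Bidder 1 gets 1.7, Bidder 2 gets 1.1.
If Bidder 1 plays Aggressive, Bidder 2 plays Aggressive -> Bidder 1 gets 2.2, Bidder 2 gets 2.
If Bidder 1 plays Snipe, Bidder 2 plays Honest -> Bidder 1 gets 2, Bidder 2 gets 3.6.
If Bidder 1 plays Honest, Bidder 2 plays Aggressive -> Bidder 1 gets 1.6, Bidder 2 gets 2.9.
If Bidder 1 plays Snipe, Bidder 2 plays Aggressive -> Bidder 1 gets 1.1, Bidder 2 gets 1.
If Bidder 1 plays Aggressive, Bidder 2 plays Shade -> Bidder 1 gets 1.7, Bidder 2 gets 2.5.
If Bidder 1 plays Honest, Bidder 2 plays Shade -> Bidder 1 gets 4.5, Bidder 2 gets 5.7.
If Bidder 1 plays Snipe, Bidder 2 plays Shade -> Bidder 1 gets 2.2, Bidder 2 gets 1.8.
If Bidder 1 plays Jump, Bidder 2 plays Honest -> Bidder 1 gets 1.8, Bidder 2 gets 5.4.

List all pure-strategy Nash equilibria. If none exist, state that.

The pure Nash equilibria are (Honest, Shade); (Aggressive, Honest).

Bidder 1 against Shade: payoffs 4.5, 1.7, 1.8, 2.2 → best response Honest.
Bidder 1 against Honest: payoffs 1.7, 3.9, 1.8, 2 → best response Aggressive.
Bidder 1 against Aggressive: payoffs 1.6, 2.2, 6, 1.1 → best response Jump.
Bidder 2 against Honest: payoffs 5.7, 1.1, 2.9 → best response Shade.
Bidder 2 against Aggressive: payoffs 2.5, 4.1, 2 → best response Honest.
Bidder 2 against Jump: payoffs 4.9, 5.4, 5.2 → best response Honest.
Bidder 2 against Snipe: payoffs 1.8, 3.6, 1 → best response Honest.
Mutual best responses: (Honest, Shade); (Aggressive, Honest).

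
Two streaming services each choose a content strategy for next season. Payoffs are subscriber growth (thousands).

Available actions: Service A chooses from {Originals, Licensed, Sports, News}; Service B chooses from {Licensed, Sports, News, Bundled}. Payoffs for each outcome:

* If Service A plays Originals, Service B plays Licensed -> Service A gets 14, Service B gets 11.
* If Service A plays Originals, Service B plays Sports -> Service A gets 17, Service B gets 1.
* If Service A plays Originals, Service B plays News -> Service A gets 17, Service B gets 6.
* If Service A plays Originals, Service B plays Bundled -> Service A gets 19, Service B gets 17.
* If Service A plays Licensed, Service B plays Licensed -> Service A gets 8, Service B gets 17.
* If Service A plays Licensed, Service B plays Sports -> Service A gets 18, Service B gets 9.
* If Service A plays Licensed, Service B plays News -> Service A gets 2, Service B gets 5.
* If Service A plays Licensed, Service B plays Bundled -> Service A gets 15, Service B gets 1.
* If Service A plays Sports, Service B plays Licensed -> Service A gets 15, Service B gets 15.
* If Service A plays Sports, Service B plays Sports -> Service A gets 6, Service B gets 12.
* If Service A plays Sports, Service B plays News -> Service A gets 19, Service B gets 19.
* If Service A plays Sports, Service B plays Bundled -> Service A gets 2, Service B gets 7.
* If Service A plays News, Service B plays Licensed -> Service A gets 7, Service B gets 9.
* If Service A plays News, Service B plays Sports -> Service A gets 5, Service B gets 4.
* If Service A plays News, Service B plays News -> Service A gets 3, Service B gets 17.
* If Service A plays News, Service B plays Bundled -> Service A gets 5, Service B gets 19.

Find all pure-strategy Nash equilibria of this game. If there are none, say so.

(Originals, Licensed): Service A can switch to Sports (14 → 15). Not NE.
(Originals, Sports): Service A can switch to Licensed (17 → 18). Not NE.
(Originals, News): Service A can switch to Sports (17 → 19). Not NE.
(Originals, Bundled): Service A gets 19, best alternative 15; Service B gets 17, best alternative 11. No profitable deviation — NE.
(Licensed, Licensed): Service A can switch to Originals (8 → 14). Not NE.
(Licensed, Sports): Service B can switch to Licensed (9 → 17). Not NE.
(Licensed, News): Service A can switch to Originals (2 → 17). Not NE.
(Licensed, Bundled): Service A can switch to Originals (15 → 19). Not NE.
(Sports, Licensed): Service B can switch to News (15 → 19). Not NE.
(Sports, Sports): Service A can switch to Originals (6 → 17). Not NE.
(Sports, News): Service A gets 19, best alternative 17; Service B gets 19, best alternative 15. No profitable deviation — NE.
(Sports, Bundled): Service A can switch to Originals (2 → 19). Not NE.
(The remaining 4 profiles each have a profitable deviation by the same check.)

(Originals, Bundled), (Sports, News)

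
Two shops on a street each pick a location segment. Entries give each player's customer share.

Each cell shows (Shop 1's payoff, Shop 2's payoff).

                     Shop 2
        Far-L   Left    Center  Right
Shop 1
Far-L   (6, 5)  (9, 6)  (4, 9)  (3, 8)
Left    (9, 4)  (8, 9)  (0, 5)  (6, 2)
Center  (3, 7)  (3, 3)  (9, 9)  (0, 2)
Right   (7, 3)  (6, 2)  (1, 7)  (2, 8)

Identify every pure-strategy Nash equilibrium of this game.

(Center, Center)

For each strategy profile, look for a profitable unilateral deviation.
(Far-L, Far-L): Shop 1 can switch to Left (6 → 9). Not NE.
(Far-L, Left): Shop 2 can switch to Center (6 → 9). Not NE.
(Far-L, Center): Shop 1 can switch to Center (4 → 9). Not NE.
(Far-L, Right): Shop 1 can switch to Left (3 → 6). Not NE.
(Left, Far-L): Shop 2 can switch to Left (4 → 9). Not NE.
(Left, Left): Shop 1 can switch to Far-L (8 → 9). Not NE.
(Left, Center): Shop 1 can switch to Far-L (0 → 4). Not NE.
(Left, Right): Shop 2 can switch to Far-L (2 → 4). Not NE.
(Center, Far-L): Shop 1 can switch to Far-L (3 → 6). Not NE.
(Center, Left): Shop 1 can switch to Far-L (3 → 9). Not NE.
(Center, Center): Shop 1 gets 9, best alternative 4; Shop 2 gets 9, best alternative 7. No profitable deviation — NE.
(The remaining 5 profiles each have a profitable deviation by the same check.)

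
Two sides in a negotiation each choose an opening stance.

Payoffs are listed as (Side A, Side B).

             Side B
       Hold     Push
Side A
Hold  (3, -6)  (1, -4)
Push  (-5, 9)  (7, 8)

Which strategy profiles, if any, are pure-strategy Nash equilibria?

For each strategy profile, look for a profitable unilateral deviation.
(Hold, Hold): Side B can switch to Push (-6 → -4). Not NE.
(Hold, Push): Side A can switch to Push (1 → 7). Not NE.
(Push, Hold): Side A can switch to Hold (-5 → 3). Not NE.
(Push, Push): Side B can switch to Hold (8 → 9). Not NE.

There is no pure-strategy Nash equilibrium.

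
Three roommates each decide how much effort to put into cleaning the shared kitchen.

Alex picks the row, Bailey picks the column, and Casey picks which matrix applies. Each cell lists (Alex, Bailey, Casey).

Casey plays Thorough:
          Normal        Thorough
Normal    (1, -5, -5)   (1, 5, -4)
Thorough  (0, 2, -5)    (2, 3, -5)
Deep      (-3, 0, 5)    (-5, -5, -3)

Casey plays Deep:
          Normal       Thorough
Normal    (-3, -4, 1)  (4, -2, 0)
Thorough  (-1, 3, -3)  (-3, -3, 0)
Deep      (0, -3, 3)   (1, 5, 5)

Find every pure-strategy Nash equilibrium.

(Normal, Thorough, Deep)

Alex against (Normal, Thorough): payoffs 1, 0, -3 → best response Normal.
Alex against (Normal, Deep): payoffs -3, -1, 0 → best response Deep.
Alex against (Thorough, Thorough): payoffs 1, 2, -5 → best response Thorough.
Alex against (Thorough, Deep): payoffs 4, -3, 1 → best response Normal.
Bailey against (Normal, Thorough): payoffs -5, 5 → best response Thorough.
Bailey against (Normal, Deep): payoffs -4, -2 → best response Thorough.
Bailey against (Thorough, Thorough): payoffs 2, 3 → best response Thorough.
Bailey against (Thorough, Deep): payoffs 3, -3 → best response Normal.
Bailey against (Deep, Thorough): payoffs 0, -5 → best response Normal.
Bailey against (Deep, Deep): payoffs -3, 5 → best response Thorough.
Casey against (Normal, Normal): payoffs -5, 1 → best response Deep.
Casey against (Normal, Thorough): payoffs -4, 0 → best response Deep.
Casey against (Thorough, Normal): payoffs -5, -3 → best response Deep.
Casey against (Thorough, Thorough): payoffs -5, 0 → best response Deep.
Casey against (Deep, Normal): payoffs 5, 3 → best response Thorough.
Casey against (Deep, Thorough): payoffs -3, 5 → best response Deep.
Mutual best responses: (Normal, Thorough, Deep).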